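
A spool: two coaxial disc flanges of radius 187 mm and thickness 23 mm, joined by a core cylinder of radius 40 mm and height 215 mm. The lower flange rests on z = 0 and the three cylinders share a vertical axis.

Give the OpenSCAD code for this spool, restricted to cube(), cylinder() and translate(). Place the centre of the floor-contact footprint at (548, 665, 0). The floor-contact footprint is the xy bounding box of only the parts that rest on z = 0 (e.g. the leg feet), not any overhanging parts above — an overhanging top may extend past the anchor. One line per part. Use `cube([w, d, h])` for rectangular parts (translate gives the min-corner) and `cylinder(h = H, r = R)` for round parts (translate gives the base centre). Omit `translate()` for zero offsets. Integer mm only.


translate([548, 665, 0]) cylinder(h = 23, r = 187);
translate([548, 665, 23]) cylinder(h = 215, r = 40);
translate([548, 665, 238]) cylinder(h = 23, r = 187);


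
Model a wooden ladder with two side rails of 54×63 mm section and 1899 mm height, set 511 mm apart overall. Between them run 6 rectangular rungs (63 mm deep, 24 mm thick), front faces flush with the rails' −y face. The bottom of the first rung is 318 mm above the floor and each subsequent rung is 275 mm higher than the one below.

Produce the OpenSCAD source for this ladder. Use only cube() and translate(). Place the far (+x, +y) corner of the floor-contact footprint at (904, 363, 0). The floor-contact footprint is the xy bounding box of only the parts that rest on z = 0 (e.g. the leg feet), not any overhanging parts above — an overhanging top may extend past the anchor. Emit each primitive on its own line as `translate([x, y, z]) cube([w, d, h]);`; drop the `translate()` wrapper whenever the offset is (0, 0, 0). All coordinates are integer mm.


translate([393, 300, 0]) cube([54, 63, 1899]);
translate([850, 300, 0]) cube([54, 63, 1899]);
translate([447, 300, 318]) cube([403, 63, 24]);
translate([447, 300, 593]) cube([403, 63, 24]);
translate([447, 300, 868]) cube([403, 63, 24]);
translate([447, 300, 1143]) cube([403, 63, 24]);
translate([447, 300, 1418]) cube([403, 63, 24]);
translate([447, 300, 1693]) cube([403, 63, 24]);


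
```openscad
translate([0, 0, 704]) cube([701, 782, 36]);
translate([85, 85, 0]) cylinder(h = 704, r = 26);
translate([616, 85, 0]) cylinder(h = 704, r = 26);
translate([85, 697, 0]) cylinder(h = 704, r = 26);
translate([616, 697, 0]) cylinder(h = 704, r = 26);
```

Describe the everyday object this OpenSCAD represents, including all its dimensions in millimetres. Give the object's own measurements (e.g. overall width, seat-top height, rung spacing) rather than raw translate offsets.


A table: top 701 mm (x) × 782 mm (y), 36 mm thick, upper face at z = 740 mm, on four round legs of 52 mm diameter, each leg's bounding box inset 59 mm from the nearest pair of top edges from z = 0 to the bottom of the top.


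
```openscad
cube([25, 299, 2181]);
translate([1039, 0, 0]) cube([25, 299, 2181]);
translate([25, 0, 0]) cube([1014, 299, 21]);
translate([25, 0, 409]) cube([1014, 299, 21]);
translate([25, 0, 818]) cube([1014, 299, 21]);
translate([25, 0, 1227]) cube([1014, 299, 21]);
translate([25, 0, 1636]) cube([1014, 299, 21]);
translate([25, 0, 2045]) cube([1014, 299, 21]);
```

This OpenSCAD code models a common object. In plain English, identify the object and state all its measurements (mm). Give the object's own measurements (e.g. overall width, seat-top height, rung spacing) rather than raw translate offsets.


An open bookshelf. Two side panels, each 25 mm thick, 299 mm deep and 2181 mm tall, stand 1064 mm apart (outside-to-outside). Between them sit 6 shelves, each 21 mm thick and 299 mm deep, spanning the full gap between the sides. The bottom shelf rests on the floor (its underside at z = 0) and the clear gap between one shelf's top and the next shelf's underside is 388 mm.


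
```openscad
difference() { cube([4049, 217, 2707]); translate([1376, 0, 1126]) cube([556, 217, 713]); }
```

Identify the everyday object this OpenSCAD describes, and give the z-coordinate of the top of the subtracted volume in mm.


A wall with a window opening. The window head height is 1839 mm.

A wall with a rectangular opening subtracted — a window. Sill at z = 1126, opening 713 mm tall, so the head is at 1126 + 713 = 1839 mm.


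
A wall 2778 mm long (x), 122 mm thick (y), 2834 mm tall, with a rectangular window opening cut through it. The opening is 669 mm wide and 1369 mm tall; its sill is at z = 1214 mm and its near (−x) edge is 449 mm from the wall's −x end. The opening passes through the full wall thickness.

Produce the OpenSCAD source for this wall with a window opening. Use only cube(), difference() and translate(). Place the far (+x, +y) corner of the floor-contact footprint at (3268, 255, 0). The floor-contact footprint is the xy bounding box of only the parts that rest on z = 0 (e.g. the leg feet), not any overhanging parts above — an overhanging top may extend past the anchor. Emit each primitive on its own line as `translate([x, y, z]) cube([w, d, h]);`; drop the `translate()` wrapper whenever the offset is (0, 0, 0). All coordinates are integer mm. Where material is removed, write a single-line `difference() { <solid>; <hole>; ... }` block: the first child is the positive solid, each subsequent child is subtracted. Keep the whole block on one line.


difference() { translate([490, 133, 0]) cube([2778, 122, 2834]); translate([939, 133, 1214]) cube([669, 122, 1369]); }


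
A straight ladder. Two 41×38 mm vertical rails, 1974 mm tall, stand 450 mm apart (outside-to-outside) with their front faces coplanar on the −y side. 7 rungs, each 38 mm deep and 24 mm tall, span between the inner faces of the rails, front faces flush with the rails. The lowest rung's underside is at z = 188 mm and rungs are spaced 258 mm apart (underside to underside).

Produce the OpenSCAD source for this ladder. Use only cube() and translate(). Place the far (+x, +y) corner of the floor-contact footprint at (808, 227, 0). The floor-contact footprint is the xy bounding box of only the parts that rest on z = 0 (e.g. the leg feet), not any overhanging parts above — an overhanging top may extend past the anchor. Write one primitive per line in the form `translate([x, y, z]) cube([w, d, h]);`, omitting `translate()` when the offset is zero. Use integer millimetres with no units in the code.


translate([358, 189, 0]) cube([41, 38, 1974]);
translate([767, 189, 0]) cube([41, 38, 1974]);
translate([399, 189, 188]) cube([368, 38, 24]);
translate([399, 189, 446]) cube([368, 38, 24]);
translate([399, 189, 704]) cube([368, 38, 24]);
translate([399, 189, 962]) cube([368, 38, 24]);
translate([399, 189, 1220]) cube([368, 38, 24]);
translate([399, 189, 1478]) cube([368, 38, 24]);
translate([399, 189, 1736]) cube([368, 38, 24]);


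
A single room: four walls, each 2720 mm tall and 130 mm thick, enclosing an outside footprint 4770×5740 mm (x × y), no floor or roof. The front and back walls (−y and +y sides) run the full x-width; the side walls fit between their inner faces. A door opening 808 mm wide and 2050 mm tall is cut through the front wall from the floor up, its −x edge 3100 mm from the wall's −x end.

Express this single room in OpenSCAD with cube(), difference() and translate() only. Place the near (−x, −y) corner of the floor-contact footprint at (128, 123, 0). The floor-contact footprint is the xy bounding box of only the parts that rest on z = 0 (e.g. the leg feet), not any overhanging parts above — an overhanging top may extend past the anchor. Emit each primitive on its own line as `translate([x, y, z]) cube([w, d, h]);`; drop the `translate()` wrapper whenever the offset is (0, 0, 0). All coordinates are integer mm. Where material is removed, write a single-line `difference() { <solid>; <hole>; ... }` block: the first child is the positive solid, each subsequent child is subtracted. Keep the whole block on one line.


difference() { translate([128, 123, 0]) cube([4770, 130, 2720]); translate([3228, 123, 0]) cube([808, 130, 2050]); }
translate([128, 5733, 0]) cube([4770, 130, 2720]);
translate([128, 253, 0]) cube([130, 5480, 2720]);
translate([4768, 253, 0]) cube([130, 5480, 2720]);


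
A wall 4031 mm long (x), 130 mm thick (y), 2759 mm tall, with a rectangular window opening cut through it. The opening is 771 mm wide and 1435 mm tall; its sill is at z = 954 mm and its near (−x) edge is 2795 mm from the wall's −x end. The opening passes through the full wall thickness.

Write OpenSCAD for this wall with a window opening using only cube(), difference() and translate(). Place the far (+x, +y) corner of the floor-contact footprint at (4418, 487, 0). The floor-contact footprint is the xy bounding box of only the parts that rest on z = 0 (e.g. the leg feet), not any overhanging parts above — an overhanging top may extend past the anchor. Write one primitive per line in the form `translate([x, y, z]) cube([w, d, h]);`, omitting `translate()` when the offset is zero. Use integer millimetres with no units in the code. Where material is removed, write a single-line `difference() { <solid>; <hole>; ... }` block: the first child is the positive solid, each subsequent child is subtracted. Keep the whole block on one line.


difference() { translate([387, 357, 0]) cube([4031, 130, 2759]); translate([3182, 357, 954]) cube([771, 130, 1435]); }


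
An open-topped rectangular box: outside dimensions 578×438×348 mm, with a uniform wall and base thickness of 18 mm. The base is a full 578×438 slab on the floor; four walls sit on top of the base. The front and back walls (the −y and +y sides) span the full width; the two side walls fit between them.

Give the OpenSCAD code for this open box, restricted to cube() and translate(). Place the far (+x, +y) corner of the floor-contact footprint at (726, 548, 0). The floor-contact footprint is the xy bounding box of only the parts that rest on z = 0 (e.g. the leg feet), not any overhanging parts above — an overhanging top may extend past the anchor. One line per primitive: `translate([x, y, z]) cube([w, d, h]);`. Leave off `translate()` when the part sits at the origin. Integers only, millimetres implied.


translate([148, 110, 0]) cube([578, 438, 18]);
translate([148, 110, 18]) cube([578, 18, 330]);
translate([148, 530, 18]) cube([578, 18, 330]);
translate([148, 128, 18]) cube([18, 402, 330]);
translate([708, 128, 18]) cube([18, 402, 330]);


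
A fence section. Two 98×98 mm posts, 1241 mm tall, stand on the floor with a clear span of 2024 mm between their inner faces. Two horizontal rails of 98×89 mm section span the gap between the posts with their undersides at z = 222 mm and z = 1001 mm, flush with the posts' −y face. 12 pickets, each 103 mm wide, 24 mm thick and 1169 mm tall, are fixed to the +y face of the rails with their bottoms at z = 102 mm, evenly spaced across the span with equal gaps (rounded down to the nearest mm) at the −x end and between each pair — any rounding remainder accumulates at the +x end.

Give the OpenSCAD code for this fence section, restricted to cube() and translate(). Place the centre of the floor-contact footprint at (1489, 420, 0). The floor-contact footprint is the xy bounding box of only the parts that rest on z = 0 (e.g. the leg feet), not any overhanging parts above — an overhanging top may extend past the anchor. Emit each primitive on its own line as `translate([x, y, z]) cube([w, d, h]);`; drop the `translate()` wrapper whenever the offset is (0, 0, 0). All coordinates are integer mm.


translate([379, 371, 0]) cube([98, 98, 1241]);
translate([2501, 371, 0]) cube([98, 98, 1241]);
translate([477, 371, 222]) cube([2024, 98, 89]);
translate([477, 371, 1001]) cube([2024, 98, 89]);
translate([537, 469, 102]) cube([103, 24, 1169]);
translate([700, 469, 102]) cube([103, 24, 1169]);
translate([863, 469, 102]) cube([103, 24, 1169]);
translate([1026, 469, 102]) cube([103, 24, 1169]);
translate([1189, 469, 102]) cube([103, 24, 1169]);
translate([1352, 469, 102]) cube([103, 24, 1169]);
translate([1515, 469, 102]) cube([103, 24, 1169]);
translate([1678, 469, 102]) cube([103, 24, 1169]);
translate([1841, 469, 102]) cube([103, 24, 1169]);
translate([2004, 469, 102]) cube([103, 24, 1169]);
translate([2167, 469, 102]) cube([103, 24, 1169]);
translate([2330, 469, 102]) cube([103, 24, 1169]);


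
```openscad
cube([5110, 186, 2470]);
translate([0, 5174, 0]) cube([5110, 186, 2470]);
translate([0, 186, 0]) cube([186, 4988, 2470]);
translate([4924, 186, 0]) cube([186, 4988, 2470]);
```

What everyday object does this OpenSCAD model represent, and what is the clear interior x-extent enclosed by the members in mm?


A house (or room) frame. The interior width is 4738 mm.

Four 2470 mm walls enclosing a rectangle with no floor or roof — a room or house frame. Outside width is 5110 mm and wall thickness is 186 mm, so the interior width is 5110 − 2 × 186 = 4738 mm.


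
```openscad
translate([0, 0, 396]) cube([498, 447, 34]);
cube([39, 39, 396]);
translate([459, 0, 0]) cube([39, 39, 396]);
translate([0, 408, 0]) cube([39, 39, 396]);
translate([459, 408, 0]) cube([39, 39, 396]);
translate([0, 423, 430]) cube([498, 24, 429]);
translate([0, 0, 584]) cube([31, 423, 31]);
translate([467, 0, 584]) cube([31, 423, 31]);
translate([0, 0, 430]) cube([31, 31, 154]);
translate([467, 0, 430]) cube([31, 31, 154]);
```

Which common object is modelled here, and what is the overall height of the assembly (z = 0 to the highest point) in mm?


A chair. The overall height is 859 mm.

A slab on four corner posts with a tall panel at the back — a chair. The seat slab sits at z = 396 with thickness 34, and the 429 mm backrest starts at the seat top, so the overall height is 396 + 34 + 429 = 859 mm.


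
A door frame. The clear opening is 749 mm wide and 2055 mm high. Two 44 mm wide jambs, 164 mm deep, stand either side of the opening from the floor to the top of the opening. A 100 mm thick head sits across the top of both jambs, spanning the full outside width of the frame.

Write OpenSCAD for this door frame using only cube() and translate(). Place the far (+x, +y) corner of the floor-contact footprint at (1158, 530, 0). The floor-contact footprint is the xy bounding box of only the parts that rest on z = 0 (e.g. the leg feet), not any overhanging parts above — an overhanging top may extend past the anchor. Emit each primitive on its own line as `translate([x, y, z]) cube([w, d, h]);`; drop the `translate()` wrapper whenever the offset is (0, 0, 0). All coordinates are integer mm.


translate([321, 366, 0]) cube([44, 164, 2055]);
translate([1114, 366, 0]) cube([44, 164, 2055]);
translate([321, 366, 2055]) cube([837, 164, 100]);


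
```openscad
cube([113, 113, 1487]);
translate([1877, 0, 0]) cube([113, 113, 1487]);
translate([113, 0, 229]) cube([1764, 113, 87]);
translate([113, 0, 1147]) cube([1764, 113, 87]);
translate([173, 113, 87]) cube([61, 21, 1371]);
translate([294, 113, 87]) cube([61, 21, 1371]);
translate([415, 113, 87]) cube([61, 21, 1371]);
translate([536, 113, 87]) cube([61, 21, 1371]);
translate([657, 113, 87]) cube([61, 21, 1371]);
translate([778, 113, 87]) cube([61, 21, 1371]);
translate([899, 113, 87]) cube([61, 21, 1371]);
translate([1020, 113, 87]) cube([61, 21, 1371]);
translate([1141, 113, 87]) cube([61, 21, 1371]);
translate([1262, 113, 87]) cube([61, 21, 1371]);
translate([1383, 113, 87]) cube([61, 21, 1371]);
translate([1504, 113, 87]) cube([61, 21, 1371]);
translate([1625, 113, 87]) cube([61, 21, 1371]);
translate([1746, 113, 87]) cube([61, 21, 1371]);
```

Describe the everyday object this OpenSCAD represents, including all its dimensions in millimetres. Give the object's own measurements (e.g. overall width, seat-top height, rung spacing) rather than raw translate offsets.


A fence section. Two 113×113 mm posts, 1487 mm tall, stand on the floor with a clear span of 1764 mm between their inner faces. Two horizontal rails of 113×87 mm section span the gap between the posts with their undersides at z = 229 mm and z = 1147 mm, flush with the posts' −y face. 14 pickets, each 61 mm wide, 21 mm thick and 1371 mm tall, are fixed to the +y face of the rails with their bottoms at z = 87 mm, spaced across the span with a 60 mm gap after the −x post and between neighbouring pickets, with 70 mm left before the +x post.


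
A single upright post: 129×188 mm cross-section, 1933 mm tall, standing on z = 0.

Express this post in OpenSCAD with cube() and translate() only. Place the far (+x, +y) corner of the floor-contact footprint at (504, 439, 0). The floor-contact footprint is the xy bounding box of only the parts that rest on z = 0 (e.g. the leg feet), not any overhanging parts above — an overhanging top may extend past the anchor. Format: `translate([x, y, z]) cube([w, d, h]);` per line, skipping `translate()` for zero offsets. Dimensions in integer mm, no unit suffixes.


translate([375, 251, 0]) cube([129, 188, 1933]);


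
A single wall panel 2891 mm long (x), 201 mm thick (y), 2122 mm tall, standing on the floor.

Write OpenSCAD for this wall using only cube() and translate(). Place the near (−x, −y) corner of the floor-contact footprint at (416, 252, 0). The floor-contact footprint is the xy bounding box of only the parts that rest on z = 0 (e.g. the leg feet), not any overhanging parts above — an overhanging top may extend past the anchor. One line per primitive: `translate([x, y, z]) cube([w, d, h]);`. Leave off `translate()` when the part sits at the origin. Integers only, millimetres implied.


translate([416, 252, 0]) cube([2891, 201, 2122]);


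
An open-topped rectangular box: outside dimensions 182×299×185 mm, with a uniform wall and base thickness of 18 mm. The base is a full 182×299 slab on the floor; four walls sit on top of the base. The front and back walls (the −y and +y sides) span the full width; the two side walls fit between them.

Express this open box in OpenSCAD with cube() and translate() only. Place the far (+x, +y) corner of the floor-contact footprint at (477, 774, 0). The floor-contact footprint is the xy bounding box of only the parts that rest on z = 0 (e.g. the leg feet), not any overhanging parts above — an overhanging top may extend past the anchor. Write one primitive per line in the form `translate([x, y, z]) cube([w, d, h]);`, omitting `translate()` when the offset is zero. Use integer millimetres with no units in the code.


translate([295, 475, 0]) cube([182, 299, 18]);
translate([295, 475, 18]) cube([182, 18, 167]);
translate([295, 756, 18]) cube([182, 18, 167]);
translate([295, 493, 18]) cube([18, 263, 167]);
translate([459, 493, 18]) cube([18, 263, 167]);


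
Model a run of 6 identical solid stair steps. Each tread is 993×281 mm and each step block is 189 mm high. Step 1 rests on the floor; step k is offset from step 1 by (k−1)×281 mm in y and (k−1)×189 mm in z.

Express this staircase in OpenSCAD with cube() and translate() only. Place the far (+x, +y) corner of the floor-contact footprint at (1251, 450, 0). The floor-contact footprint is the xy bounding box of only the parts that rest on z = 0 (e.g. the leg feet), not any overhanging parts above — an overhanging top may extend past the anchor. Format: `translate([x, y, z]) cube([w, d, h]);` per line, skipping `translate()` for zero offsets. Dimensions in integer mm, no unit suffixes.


translate([258, 169, 0]) cube([993, 281, 189]);
translate([258, 450, 189]) cube([993, 281, 189]);
translate([258, 731, 378]) cube([993, 281, 189]);
translate([258, 1012, 567]) cube([993, 281, 189]);
translate([258, 1293, 756]) cube([993, 281, 189]);
translate([258, 1574, 945]) cube([993, 281, 189]);


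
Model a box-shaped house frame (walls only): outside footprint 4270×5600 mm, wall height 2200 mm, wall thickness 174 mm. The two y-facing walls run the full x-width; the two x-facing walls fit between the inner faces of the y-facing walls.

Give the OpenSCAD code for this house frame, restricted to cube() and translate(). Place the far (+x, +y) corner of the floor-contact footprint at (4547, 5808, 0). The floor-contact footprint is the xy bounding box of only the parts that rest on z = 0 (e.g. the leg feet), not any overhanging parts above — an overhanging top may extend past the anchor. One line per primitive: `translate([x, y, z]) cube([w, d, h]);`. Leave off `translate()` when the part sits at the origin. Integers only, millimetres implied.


translate([277, 208, 0]) cube([4270, 174, 2200]);
translate([277, 5634, 0]) cube([4270, 174, 2200]);
translate([277, 382, 0]) cube([174, 5252, 2200]);
translate([4373, 382, 0]) cube([174, 5252, 2200]);


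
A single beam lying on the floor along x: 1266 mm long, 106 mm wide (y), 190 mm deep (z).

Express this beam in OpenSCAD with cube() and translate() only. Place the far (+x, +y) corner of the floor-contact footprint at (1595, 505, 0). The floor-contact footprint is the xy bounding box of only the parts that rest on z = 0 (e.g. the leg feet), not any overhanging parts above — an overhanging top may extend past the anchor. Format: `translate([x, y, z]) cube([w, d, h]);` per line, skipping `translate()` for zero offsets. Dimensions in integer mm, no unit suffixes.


translate([329, 399, 0]) cube([1266, 106, 190]);


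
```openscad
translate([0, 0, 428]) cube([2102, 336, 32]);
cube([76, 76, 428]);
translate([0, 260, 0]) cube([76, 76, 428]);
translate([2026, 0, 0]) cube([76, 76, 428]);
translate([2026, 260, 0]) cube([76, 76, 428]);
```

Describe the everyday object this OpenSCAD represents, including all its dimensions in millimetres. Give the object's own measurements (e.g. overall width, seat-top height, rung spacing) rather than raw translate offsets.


A long wooden bench with a 2102 mm (x) × 336 mm (y) seat, 32 mm thick, its top surface 460 mm above the floor. Four 76 mm square legs at the seat corners, flush with the edges, run from z = 0 to the seat underside.


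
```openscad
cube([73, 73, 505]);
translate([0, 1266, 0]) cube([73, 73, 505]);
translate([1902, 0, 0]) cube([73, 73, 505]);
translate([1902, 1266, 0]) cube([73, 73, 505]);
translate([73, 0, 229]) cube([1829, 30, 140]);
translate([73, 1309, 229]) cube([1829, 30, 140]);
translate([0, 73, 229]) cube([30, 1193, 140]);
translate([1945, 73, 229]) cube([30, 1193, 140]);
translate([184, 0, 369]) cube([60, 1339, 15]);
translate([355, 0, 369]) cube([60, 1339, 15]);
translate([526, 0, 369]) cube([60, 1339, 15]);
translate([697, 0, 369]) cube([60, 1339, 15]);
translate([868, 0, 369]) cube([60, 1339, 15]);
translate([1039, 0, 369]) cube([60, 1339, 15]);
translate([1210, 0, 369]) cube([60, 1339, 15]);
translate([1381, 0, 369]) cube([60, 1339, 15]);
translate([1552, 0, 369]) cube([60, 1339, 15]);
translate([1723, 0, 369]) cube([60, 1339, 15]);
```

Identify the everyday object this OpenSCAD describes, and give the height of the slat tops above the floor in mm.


A bed frame. The slat-top height is 384 mm.

Four posts, four rails, and a row of slats — a bed frame. Slats sit on the rails at z = 229 + 140 = 369; with slat thickness 15, the top is 384 mm.


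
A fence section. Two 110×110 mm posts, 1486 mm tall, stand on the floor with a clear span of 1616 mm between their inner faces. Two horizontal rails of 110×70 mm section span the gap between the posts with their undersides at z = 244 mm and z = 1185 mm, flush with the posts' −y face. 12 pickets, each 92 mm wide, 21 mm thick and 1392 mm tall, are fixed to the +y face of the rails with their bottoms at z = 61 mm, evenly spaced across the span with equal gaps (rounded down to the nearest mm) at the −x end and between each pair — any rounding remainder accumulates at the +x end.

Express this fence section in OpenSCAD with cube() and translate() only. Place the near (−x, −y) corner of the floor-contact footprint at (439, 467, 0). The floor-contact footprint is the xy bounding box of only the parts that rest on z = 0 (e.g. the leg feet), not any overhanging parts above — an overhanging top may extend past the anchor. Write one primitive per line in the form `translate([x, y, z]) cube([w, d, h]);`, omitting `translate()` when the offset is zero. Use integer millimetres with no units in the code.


translate([439, 467, 0]) cube([110, 110, 1486]);
translate([2165, 467, 0]) cube([110, 110, 1486]);
translate([549, 467, 244]) cube([1616, 110, 70]);
translate([549, 467, 1185]) cube([1616, 110, 70]);
translate([588, 577, 61]) cube([92, 21, 1392]);
translate([719, 577, 61]) cube([92, 21, 1392]);
translate([850, 577, 61]) cube([92, 21, 1392]);
translate([981, 577, 61]) cube([92, 21, 1392]);
translate([1112, 577, 61]) cube([92, 21, 1392]);
translate([1243, 577, 61]) cube([92, 21, 1392]);
translate([1374, 577, 61]) cube([92, 21, 1392]);
translate([1505, 577, 61]) cube([92, 21, 1392]);
translate([1636, 577, 61]) cube([92, 21, 1392]);
translate([1767, 577, 61]) cube([92, 21, 1392]);
translate([1898, 577, 61]) cube([92, 21, 1392]);
translate([2029, 577, 61]) cube([92, 21, 1392]);


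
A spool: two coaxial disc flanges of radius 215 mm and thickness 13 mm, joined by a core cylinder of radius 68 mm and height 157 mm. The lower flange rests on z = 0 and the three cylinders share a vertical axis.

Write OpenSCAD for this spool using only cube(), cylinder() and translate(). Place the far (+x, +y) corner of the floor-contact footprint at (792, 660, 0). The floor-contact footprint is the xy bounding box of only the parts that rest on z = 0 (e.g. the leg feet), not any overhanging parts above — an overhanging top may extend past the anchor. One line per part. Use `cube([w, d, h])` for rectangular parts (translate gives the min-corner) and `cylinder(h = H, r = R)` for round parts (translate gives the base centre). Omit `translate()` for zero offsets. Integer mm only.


translate([577, 445, 0]) cylinder(h = 13, r = 215);
translate([577, 445, 13]) cylinder(h = 157, r = 68);
translate([577, 445, 170]) cylinder(h = 13, r = 215);


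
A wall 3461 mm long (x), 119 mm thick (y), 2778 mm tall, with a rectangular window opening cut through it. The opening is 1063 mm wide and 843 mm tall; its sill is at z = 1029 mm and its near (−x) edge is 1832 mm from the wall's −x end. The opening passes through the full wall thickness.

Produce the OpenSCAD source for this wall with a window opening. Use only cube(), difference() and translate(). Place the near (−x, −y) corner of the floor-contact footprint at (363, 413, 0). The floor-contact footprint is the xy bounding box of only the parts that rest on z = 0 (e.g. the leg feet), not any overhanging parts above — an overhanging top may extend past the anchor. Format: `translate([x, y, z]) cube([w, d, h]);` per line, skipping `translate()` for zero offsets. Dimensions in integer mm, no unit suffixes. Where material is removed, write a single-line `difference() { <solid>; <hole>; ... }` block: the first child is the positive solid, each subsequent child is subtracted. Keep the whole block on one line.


difference() { translate([363, 413, 0]) cube([3461, 119, 2778]); translate([2195, 413, 1029]) cube([1063, 119, 843]); }


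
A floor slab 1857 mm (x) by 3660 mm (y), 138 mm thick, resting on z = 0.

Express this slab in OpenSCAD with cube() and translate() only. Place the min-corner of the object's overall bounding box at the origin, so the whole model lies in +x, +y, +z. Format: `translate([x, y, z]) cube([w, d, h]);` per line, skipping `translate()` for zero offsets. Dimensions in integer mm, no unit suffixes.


cube([1857, 3660, 138]);


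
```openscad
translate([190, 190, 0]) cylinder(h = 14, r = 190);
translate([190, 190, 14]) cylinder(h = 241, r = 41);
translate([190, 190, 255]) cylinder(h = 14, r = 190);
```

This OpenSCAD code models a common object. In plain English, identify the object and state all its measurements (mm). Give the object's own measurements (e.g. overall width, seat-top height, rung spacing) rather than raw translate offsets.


A spool: two coaxial disc flanges of radius 190 mm and thickness 14 mm, joined by a core cylinder of radius 41 mm and height 241 mm. The lower flange rests on z = 0 and the three cylinders share a vertical axis.


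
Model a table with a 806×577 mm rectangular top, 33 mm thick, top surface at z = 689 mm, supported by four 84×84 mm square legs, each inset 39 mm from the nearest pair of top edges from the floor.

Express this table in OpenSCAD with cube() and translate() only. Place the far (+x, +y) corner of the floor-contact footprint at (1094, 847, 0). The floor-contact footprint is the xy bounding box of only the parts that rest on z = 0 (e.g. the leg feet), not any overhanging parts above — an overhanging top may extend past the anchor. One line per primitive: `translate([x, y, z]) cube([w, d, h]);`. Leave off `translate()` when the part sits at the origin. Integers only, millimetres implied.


translate([327, 309, 656]) cube([806, 577, 33]);
translate([366, 348, 0]) cube([84, 84, 656]);
translate([1010, 348, 0]) cube([84, 84, 656]);
translate([366, 763, 0]) cube([84, 84, 656]);
translate([1010, 763, 0]) cube([84, 84, 656]);


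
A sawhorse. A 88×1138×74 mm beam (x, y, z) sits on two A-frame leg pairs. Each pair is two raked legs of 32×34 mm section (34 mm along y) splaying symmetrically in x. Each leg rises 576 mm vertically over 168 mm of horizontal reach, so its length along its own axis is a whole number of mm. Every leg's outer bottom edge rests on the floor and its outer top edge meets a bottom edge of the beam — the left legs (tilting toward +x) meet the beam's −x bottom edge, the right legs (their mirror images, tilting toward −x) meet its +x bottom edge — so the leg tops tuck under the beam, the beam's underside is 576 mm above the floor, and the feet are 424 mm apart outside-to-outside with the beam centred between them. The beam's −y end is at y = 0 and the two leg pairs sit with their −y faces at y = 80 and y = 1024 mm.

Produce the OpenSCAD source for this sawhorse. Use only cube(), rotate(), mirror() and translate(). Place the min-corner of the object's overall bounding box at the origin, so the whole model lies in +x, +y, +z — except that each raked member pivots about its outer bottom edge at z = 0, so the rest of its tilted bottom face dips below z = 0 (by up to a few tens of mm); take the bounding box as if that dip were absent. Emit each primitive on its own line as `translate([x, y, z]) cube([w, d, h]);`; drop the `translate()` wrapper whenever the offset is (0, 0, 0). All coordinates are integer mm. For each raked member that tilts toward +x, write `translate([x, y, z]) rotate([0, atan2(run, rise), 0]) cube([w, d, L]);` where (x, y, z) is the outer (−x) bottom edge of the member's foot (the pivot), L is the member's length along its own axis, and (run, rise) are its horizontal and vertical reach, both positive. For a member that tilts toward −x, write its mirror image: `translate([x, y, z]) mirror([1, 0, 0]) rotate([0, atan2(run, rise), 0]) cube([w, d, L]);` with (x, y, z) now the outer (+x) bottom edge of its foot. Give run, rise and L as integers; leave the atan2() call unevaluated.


translate([168, 0, 576]) cube([88, 1138, 74]);
translate([0, 80, 0]) rotate([0, atan2(168, 576), 0]) cube([32, 34, 600]);
translate([424, 80, 0]) mirror([1, 0, 0]) rotate([0, atan2(168, 576), 0]) cube([32, 34, 600]);
translate([0, 1024, 0]) rotate([0, atan2(168, 576), 0]) cube([32, 34, 600]);
translate([424, 1024, 0]) mirror([1, 0, 0]) rotate([0, atan2(168, 576), 0]) cube([32, 34, 600]);


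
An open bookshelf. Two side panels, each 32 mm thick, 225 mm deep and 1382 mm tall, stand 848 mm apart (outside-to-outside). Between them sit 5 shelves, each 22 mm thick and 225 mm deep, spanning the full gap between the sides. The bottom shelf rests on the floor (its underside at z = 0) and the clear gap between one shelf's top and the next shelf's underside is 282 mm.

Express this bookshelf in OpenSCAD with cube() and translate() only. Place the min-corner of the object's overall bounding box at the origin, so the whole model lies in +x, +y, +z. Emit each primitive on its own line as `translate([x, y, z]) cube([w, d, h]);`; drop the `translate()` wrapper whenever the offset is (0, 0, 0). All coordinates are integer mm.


cube([32, 225, 1382]);
translate([816, 0, 0]) cube([32, 225, 1382]);
translate([32, 0, 0]) cube([784, 225, 22]);
translate([32, 0, 304]) cube([784, 225, 22]);
translate([32, 0, 608]) cube([784, 225, 22]);
translate([32, 0, 912]) cube([784, 225, 22]);
translate([32, 0, 1216]) cube([784, 225, 22]);


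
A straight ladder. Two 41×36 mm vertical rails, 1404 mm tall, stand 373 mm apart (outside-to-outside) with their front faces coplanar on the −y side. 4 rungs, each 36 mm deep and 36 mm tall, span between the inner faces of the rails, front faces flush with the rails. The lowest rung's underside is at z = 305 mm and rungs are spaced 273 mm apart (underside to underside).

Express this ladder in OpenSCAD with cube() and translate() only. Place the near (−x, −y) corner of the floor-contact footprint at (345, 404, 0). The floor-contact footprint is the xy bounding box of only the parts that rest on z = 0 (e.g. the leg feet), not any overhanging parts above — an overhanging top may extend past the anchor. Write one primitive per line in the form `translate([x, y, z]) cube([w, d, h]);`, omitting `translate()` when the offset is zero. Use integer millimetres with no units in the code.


// rung span = 373 - 2*41 = 291
// rung[k] z = 305 + k*273
translate([345, 404, 0]) cube([41, 36, 1404]);
translate([677, 404, 0]) cube([41, 36, 1404]);
translate([386, 404, 305]) cube([291, 36, 36]);
translate([386, 404, 578]) cube([291, 36, 36]);
translate([386, 404, 851]) cube([291, 36, 36]);
translate([386, 404, 1124]) cube([291, 36, 36]);


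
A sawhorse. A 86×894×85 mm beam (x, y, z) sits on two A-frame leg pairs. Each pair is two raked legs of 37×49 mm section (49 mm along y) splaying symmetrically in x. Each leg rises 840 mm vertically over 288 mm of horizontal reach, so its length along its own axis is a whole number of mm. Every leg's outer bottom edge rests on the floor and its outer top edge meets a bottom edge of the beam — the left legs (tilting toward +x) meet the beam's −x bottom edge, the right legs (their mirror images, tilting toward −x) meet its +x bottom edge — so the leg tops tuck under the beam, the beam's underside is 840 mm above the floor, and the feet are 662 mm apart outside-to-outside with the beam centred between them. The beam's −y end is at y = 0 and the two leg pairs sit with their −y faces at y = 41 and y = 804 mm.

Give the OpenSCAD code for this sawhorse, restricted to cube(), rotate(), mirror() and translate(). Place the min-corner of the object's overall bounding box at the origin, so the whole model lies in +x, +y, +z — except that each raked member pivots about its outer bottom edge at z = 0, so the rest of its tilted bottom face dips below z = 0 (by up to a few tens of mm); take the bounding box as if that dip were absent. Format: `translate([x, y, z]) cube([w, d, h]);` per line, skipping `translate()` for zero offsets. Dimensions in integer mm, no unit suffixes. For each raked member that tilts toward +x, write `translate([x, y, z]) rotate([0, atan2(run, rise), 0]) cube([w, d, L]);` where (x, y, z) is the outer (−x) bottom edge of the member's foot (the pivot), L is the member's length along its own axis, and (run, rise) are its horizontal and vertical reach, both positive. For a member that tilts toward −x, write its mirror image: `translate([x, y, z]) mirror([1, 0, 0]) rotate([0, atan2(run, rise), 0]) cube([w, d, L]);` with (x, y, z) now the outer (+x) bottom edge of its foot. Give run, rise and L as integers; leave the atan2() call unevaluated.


translate([288, 0, 840]) cube([86, 894, 85]);
translate([0, 41, 0]) rotate([0, atan2(288, 840), 0]) cube([37, 49, 888]);
translate([662, 41, 0]) mirror([1, 0, 0]) rotate([0, atan2(288, 840), 0]) cube([37, 49, 888]);
translate([0, 804, 0]) rotate([0, atan2(288, 840), 0]) cube([37, 49, 888]);
translate([662, 804, 0]) mirror([1, 0, 0]) rotate([0, atan2(288, 840), 0]) cube([37, 49, 888]);


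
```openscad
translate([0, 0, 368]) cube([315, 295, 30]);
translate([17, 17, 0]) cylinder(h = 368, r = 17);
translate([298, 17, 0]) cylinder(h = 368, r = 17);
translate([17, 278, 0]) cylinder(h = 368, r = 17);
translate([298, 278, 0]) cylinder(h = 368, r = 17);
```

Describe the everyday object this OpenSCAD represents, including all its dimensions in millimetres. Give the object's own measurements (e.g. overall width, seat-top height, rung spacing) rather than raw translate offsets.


A four-legged stool. The seat is a 315×295×30 mm slab whose top surface is at z = 398 mm; four round legs, each 34 mm in diameter, run from the floor (z = 0) to the underside of the seat, each leg's axis is inset half a diameter from the nearest pair of seat edges (so the leg's bounding box is flush with the corner).


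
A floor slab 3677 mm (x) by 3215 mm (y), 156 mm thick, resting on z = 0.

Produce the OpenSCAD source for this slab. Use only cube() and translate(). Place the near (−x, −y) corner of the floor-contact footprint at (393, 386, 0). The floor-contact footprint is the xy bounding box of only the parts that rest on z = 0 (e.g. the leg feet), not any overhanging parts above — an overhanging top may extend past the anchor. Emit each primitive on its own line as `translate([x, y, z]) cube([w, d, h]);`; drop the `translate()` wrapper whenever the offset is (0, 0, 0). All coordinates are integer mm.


translate([393, 386, 0]) cube([3677, 3215, 156]);


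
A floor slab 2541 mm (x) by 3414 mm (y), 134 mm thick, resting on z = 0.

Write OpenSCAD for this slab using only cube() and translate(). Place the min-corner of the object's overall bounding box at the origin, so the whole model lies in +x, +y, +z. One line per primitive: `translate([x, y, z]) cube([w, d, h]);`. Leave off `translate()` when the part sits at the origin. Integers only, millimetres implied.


cube([2541, 3414, 134]);


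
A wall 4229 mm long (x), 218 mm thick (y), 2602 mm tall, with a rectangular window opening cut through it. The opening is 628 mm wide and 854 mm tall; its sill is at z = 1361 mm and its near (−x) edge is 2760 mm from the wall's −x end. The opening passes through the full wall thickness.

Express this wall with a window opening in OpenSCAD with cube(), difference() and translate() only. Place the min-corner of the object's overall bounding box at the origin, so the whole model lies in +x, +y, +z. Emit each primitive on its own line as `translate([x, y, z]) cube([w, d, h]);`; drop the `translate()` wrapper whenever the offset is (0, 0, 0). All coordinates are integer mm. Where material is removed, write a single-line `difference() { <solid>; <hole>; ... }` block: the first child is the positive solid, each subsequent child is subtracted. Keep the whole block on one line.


difference() { cube([4229, 218, 2602]); translate([2760, 0, 1361]) cube([628, 218, 854]); }


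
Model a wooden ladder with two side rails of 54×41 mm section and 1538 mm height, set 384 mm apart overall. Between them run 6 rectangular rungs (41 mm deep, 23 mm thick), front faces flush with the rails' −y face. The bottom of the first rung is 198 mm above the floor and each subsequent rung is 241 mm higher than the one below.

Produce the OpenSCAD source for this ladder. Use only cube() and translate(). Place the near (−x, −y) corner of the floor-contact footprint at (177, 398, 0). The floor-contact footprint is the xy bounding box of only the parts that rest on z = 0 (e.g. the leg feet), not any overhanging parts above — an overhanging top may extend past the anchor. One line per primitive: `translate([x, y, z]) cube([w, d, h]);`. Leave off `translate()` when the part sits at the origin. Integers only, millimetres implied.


// rung span = 384 - 2*54 = 276
// rung[k] z = 198 + k*241
translate([177, 398, 0]) cube([54, 41, 1538]);
translate([507, 398, 0]) cube([54, 41, 1538]);
translate([231, 398, 198]) cube([276, 41, 23]);
translate([231, 398, 439]) cube([276, 41, 23]);
translate([231, 398, 680]) cube([276, 41, 23]);
translate([231, 398, 921]) cube([276, 41, 23]);
translate([231, 398, 1162]) cube([276, 41, 23]);
translate([231, 398, 1403]) cube([276, 41, 23]);
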